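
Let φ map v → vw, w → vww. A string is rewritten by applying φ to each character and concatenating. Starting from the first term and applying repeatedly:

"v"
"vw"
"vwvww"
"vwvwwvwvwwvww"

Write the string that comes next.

Replace each of the 13 characters of vwvwwvwvwwvww in place — vw vww vw vww vww vw vww vw vww vww vw vww vww — and concatenate.

vwvwwvwvwwvwwvwvwwvwvwwvwwvwvwwvww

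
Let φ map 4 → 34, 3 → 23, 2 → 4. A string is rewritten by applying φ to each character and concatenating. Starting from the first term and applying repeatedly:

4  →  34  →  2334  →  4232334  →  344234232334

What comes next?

Expanding 344234232334: 3→23, 4→34, 4→34, 2→4, 3→23, 4→34, 2→4, 3→23, 2→4, 3→23, 3→23, 4→34. Concatenated: 23 34 34 4 23 34 4 23 4 23 23 34.

233434423344234232334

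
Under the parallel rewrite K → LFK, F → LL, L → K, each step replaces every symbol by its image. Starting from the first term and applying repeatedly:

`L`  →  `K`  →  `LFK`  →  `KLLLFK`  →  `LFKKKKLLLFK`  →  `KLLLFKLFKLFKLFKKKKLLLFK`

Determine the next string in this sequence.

Replace each of the 23 characters of KLLLFKLFKLFKLFKKKKLLLFK in place — LFK K K K LL LFK K LL LFK K LL LFK K LL LFK LFK LFK LFK K K K LL LFK — and concatenate.

LFKKKKLLLFKKLLLFKKLLLFKKLLLFKLFKLFKLFKKKKLLLFK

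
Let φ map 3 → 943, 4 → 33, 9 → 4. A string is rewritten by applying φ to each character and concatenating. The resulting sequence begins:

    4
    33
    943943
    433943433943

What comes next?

3394394343394333943943433943

Rewriting each symbol of 433943433943: 4→33, 3→943, 3→943, 9→4, 4→33, 3→943, 4→33, 3→943, 3→943, 9→4, 4→33, 3→943, which concatenates to 33 943 943 4 33 943 33 943 943 4 33 943.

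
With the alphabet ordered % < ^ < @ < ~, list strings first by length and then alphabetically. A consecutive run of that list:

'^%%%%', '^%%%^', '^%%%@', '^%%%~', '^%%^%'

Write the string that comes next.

^%%^^

The successor of ^%%^% increments the rightmost position that isn't already ~ and resets every position after it to %.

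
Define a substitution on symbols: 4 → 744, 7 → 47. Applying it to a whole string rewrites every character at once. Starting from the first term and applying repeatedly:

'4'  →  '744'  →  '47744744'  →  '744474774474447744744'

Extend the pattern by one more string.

4774474474447744474774474447744744744474774474447744744

Replace each of the 21 characters of 744474774474447744744 in place — 47 744 744 744 47 744 47 47 744 744 47 744 744 744 47 47 744 744 47 744 744 — and concatenate.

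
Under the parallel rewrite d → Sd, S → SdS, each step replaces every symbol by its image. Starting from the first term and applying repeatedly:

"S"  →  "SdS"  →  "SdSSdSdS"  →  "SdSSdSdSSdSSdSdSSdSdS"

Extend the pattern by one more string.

Replace each of the 21 characters of SdSSdSdSSdSSdSdSSdSdS in place — SdS Sd SdS SdS Sd SdS Sd SdS SdS Sd SdS SdS Sd SdS Sd SdS SdS Sd SdS Sd SdS — and concatenate.

SdSSdSdSSdSSdSdSSdSdSSdSSdSdSSdSSdSdSSdSdSSdSSdSdSSdSdS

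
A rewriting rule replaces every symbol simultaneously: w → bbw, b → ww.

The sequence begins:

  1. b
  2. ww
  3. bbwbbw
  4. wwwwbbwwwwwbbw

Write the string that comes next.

Applying the rule to each of the 14 symbols of wwwwbbwwwwwbbw gives the pieces bbw bbw bbw bbw ww ww bbw bbw bbw bbw bbw ww ww bbw, which concatenate to the answer.

bbwbbwbbwbbwwwwwbbwbbwbbwbbwbbwwwwwbbw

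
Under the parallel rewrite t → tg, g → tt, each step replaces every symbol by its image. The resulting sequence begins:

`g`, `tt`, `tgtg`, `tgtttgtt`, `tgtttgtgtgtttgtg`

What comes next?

φ(tgtttgtgtgtttgtg) expands symbol-by-symbol to tg tt tg tg tg tt tg tt tg tt tg tg tg tt tg tt; joining the 16 pieces gives the next term.

tgtttgtgtgtttgtttgtttgtgtgtttgtt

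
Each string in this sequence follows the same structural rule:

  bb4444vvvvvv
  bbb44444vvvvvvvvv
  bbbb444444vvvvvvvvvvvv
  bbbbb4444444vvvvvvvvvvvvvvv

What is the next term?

The n-th term is n b's then n+2 4's then 3n v's, where the shown terms are n = 2, 3, 4, 5.
At n = 6 the blocks have lengths 6, 8, 18.

bbbbbb44444444vvvvvvvvvvvvvvvvvv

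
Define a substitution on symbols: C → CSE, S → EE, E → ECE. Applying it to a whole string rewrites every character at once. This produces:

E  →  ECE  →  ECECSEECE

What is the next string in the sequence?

Rewriting each symbol of ECECSEECE: E→ECE, C→CSE, E→ECE, C→CSE, S→EE, E→ECE, E→ECE, C→CSE, E→ECE, which concatenates to ECE CSE ECE CSE EE ECE ECE CSE ECE.

ECECSEECECSEEEECEECECSEECE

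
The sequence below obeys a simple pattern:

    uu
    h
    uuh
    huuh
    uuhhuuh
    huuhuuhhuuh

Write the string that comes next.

uuhhuuhhuuhuuhhuuh

From term 3 onward, concatenate the second-to-last term with the last: uu·h = uuh, h·uuh = huuh, …
Continuing: uuhhuuh · huuhuuhhuuh gives term 7.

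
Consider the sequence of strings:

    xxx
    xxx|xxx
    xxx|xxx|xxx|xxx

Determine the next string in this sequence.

Every step duplicates the string with '|' between the halves.
One more doubling of xxx|xxx|xxx|xxx gives the answer.

xxx|xxx|xxx|xxx|xxx|xxx|xxx|xxx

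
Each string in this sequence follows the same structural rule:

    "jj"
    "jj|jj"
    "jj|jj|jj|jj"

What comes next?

Each string is two copies of the previous one joined by '|'.
One more doubling of jj|jj|jj|jj gives the answer.

jj|jj|jj|jj|jj|jj|jj|jj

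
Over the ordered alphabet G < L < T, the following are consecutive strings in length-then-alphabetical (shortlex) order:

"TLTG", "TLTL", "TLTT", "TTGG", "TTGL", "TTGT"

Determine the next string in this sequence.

TTLG

The successor of TTGT increments the rightmost position that isn't already T and resets every position after it to G.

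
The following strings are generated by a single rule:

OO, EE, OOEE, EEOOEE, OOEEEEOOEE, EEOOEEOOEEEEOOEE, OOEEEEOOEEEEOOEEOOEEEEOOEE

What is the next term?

This is a Fibonacci-style word recurrence s(k) = s(k−2)·s(k−1): e.g. OO·EE = OOEE.
So term 8 is EEOOEEOOEEEEOOEE·OOEEEEOOEEEEOOEEOOEEEEOOEE.

EEOOEEOOEEEEOOEEOOEEEEOOEEEEOOEEOOEEEEOOEE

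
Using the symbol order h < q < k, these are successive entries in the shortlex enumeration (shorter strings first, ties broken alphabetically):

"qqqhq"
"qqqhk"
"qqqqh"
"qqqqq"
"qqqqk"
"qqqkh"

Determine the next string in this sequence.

qqqkq

The successor of qqqkh increments the rightmost position that isn't already k and resets every position after it to h.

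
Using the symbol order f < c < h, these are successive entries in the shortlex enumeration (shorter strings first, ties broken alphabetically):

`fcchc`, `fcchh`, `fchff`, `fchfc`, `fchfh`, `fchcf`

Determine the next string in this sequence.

fchcc

The successor of fchcf increments the rightmost position that isn't already h and resets every position after it to f.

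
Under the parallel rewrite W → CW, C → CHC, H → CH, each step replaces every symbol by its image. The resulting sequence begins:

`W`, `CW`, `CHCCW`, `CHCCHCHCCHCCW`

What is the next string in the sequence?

CHCCHCHCCHCCHCHCCHCHCCHCCHCHCCHCCW

Applying the rule to each of the 13 symbols of CHCCHCHCCHCCW gives the pieces CHC CH CHC CHC CH CHC CH CHC CHC CH CHC CHC CW, which concatenate to the answer.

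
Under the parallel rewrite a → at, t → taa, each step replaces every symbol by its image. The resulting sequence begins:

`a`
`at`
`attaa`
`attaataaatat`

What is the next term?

attaataaatattaaatatattaaattaa

Apply φ to attaataaatat symbol by symbol: a→at, t→taa, t→taa, a→at, a→at, t→taa, a→at, a→at, a→at, t→taa, a→at, t→taa; joined: at taa taa at at taa at at at taa at taa.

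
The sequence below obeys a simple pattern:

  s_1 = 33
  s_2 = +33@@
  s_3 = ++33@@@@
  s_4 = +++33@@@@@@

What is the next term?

Every step adds + to the front and @@ to the end of the previous string.
One more step from +++33@@@@@@ gives the answer.

++++33@@@@@@@@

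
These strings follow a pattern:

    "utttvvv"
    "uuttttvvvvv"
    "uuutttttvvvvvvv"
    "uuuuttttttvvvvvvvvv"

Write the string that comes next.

Each string has the form u^{n} t^{n+2} v^{2n+1} (n = 1, 2, …).
For the next term, n = 5, so the run lengths are 5, 7, 11.

uuuuutttttttvvvvvvvvvvv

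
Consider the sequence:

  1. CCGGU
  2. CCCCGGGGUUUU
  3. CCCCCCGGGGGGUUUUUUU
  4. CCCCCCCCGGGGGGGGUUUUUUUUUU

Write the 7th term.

Term n consists of 2n C's, followed by 2n G's, followed by 3n-2 U's (n = 1, 2, …).
For term 7, n = 7, so the run lengths are 14, 14, 19.

CCCCCCCCCCCCCCGGGGGGGGGGGGGGUUUUUUUUUUUUUUUUUUU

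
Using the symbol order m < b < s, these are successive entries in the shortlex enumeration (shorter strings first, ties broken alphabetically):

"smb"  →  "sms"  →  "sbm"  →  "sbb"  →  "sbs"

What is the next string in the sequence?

ssm

Treat sbs as a base-3 numeral over the given alphabet and add one, carrying through any trailing s's.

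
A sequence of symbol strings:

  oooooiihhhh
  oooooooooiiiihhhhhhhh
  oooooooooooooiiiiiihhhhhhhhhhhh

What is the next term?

oooooooooooooooooiiiiiiiihhhhhhhhhhhhhhhh

Term n consists of 4n+1 o's, followed by 2n i's, followed by 4n h's (n = 1, 2, …).
Setting n = 4 gives 17, 8, 16 characters in each block.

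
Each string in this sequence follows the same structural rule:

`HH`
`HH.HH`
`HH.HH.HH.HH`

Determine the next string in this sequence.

Each string is two copies of the previous one joined by '.'.
Doubling HH.HH.HH.HH with '.' between the halves:

HH.HH.HH.HH.HH.HH.HH.HH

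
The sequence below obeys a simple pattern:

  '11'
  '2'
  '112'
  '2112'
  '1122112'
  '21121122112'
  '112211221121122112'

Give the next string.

Each term (from the third on) is the two preceding terms concatenated in order: term 3 = 11·2 = 112.
So term 8 is 21121122112·112211221121122112.

21121122112112211221121122112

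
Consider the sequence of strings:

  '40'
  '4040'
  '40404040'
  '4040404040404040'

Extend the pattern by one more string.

40404040404040404040404040404040

Every step duplicates the string.
So the next term is two copies of 4040404040404040.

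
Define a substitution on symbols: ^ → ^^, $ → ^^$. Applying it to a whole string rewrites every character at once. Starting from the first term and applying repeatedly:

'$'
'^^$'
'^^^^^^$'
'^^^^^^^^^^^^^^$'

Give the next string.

φ(^^^^^^^^^^^^^^$) expands symbol-by-symbol to ^^ ^^ ^^ ^^ ^^ ^^ ^^ ^^ ^^ ^^ ^^ ^^ ^^ ^^ ^^$; joining the 15 pieces gives the next term.

^^^^^^^^^^^^^^^^^^^^^^^^^^^^^^$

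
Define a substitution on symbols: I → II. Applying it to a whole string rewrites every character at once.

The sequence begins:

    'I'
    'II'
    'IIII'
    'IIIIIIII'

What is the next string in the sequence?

IIIIIIIIIIIIIIII

Rewriting each symbol of IIIIIIII: I→II, I→II, I→II, I→II, I→II, I→II, I→II, I→II, which concatenates to II II II II II II II II.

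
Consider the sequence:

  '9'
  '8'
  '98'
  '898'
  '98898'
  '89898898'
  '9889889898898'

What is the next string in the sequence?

898988989889889898898

Each term (from the third on) is the two preceding terms concatenated in order: term 3 = 9·8 = 98.
The next term joins 89898898 and 9889889898898.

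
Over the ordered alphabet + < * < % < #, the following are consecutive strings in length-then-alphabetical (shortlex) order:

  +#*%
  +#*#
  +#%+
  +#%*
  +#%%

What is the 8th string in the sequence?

Advancing 3 positions from +#%% through +#%% → +#%# → +##+ reaches term 8.

+##*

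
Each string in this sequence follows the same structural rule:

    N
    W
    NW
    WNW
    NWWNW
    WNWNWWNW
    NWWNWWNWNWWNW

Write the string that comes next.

WNWNWWNWNWWNWWNWNWWNW

Each term (from the third on) is the two preceding terms concatenated in order: term 3 = N·W = NW.
So term 8 is WNWNWWNW·NWWNWWNWNWWNW.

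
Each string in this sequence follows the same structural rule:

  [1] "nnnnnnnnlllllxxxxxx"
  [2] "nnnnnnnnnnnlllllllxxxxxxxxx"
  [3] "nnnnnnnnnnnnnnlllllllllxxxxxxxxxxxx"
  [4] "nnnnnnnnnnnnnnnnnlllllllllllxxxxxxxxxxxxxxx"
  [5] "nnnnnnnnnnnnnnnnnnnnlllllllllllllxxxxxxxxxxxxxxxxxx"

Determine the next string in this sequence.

Each string has the form n^{3n+2} l^{2n+1} x^{3n}, where the shown terms are n = 2, 3, 4, 5, 6.
Setting n = 7 gives 23, 15, 21 characters in each block.

nnnnnnnnnnnnnnnnnnnnnnnlllllllllllllllxxxxxxxxxxxxxxxxxxxxx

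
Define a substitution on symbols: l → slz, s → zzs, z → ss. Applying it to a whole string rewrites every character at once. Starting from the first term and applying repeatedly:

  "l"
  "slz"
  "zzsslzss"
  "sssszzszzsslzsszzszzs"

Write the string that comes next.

Replace each of the 21 characters of sssszzszzsslzsszzszzs in place — zzs zzs zzs zzs ss ss zzs ss ss zzs zzs slz ss zzs zzs ss ss zzs ss ss zzs — and concatenate.

zzszzszzszzssssszzssssszzszzsslzsszzszzssssszzssssszzs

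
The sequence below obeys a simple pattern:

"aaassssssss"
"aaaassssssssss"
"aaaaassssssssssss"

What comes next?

aaaaaassssssssssssss

The n-th term is n a's then 2n+2 s's, where the shown terms are n = 3, 4, 5.
Setting n = 6 gives 6, 14 characters in each block.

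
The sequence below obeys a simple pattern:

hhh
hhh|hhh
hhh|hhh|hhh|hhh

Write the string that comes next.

hhh|hhh|hhh|hhh|hhh|hhh|hhh|hhh

Every step duplicates the string with '|' between the halves.
One more doubling of hhh|hhh|hhh|hhh gives the answer.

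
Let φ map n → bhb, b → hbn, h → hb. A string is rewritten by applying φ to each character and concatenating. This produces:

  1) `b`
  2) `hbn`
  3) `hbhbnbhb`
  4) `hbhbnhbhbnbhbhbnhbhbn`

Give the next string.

Applying the rule to each of the 21 symbols of hbhbnhbhbnbhbhbnhbhbn gives the pieces hb hbn hb hbn bhb hb hbn hb hbn bhb hbn hb hbn hb hbn bhb hb hbn hb hbn bhb, which concatenate to the answer.

hbhbnhbhbnbhbhbhbnhbhbnbhbhbnhbhbnhbhbnbhbhbhbnhbhbnbhb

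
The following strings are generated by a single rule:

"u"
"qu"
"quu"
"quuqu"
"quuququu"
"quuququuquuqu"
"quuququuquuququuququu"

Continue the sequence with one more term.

From term 3 onward, concatenate the last term with the second-to-last: qu·u = quu, quu·qu = quuqu, …
So term 8 is quuququuquuququuququu·quuququuquuqu.

quuququuquuququuququuquuququuquuqu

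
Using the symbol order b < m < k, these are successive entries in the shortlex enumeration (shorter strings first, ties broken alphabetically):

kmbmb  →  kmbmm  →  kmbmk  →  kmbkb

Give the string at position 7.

Continuing the enumeration 3 steps past kmbkb: kmbkb → kmbkm → kmbkk → (answer).

kmmbb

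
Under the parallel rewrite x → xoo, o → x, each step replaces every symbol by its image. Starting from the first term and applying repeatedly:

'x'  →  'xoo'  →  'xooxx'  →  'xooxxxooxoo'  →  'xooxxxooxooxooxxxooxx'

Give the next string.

xooxxxooxooxooxxxooxxxooxxxooxooxooxxxooxoo

Replace each of the 21 characters of xooxxxooxooxooxxxooxx in place — xoo x x xoo xoo xoo x x xoo x x xoo x x xoo xoo xoo x x xoo xoo — and concatenate.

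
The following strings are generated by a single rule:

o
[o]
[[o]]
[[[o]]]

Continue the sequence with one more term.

[[[[o]]]]

Each term wraps the previous one in [ on the left and ] on the right.
One more step from [[[o]]] gives the answer.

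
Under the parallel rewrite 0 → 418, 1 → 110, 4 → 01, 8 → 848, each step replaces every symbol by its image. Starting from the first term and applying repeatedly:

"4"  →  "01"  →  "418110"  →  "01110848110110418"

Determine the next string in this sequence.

4181101101104188480184811011041811011041801110848

Replace each of the 17 characters of 01110848110110418 in place — 418 110 110 110 418 848 01 848 110 110 418 110 110 418 01 110 848 — and concatenate.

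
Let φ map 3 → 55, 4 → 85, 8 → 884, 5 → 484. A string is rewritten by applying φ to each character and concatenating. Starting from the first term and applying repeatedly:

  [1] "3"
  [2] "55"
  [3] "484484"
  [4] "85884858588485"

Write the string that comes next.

φ(85884858588485) expands symbol-by-symbol to 884 484 884 884 85 884 484 884 484 884 884 85 884 484; joining the 14 pieces gives the next term.

8844848848848588448488448488488485884484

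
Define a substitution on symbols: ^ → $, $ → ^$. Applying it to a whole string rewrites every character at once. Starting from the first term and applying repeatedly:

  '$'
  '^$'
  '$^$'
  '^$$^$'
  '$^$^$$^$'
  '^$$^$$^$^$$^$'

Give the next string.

Rewriting the 13 symbols of ^$$^$$^$^$$^$ one by one yields $ ^$ ^$ $ ^$ ^$ $ ^$ $ ^$ ^$ $ ^$; concatenated:

$^$^$$^$^$$^$$^$^$$^$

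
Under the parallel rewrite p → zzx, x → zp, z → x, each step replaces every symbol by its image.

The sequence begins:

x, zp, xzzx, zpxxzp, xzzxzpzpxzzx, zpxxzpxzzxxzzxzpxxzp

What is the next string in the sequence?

φ(zpxxzpxzzxxzzxzpxxzp) expands symbol-by-symbol to x zzx zp zp x zzx zp x x zp zp x x zp x zzx zp zp x zzx; joining the 20 pieces gives the next term.

xzzxzpzpxzzxzpxxzpzpxxzpxzzxzpzpxzzx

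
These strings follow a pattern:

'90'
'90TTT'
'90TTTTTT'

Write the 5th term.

90TTTTTTTTTTTT

Every step adds TTT to the end: s(k+1) = s(k)·TTT.
From 90TTTTTT, 2 further steps: 90TTTTTT → 90TTTTTTTTT → (answer).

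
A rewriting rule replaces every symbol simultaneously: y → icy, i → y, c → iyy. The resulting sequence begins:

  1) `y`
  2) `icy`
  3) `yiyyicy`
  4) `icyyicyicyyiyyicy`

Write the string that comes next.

Applying the rule to each of the 17 symbols of icyyicyicyyiyyicy gives the pieces y iyy icy icy y iyy icy y iyy icy icy y icy icy y iyy icy, which concatenate to the answer.

yiyyicyicyyiyyicyyiyyicyicyyicyicyyiyyicy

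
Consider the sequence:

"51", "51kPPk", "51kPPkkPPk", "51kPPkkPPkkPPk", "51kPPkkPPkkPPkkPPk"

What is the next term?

Every step adds kPPk to the end: s(k+1) = s(k)·kPPk.
One more step from 51kPPkkPPkkPPkkPPk gives the answer.

51kPPkkPPkkPPkkPPkkPPk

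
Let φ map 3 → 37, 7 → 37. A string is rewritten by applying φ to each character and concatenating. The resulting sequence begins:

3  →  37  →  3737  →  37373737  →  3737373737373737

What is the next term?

37373737373737373737373737373737

φ(3737373737373737) expands symbol-by-symbol to 37 37 37 37 37 37 37 37 37 37 37 37 37 37 37 37; joining the 16 pieces gives the next term.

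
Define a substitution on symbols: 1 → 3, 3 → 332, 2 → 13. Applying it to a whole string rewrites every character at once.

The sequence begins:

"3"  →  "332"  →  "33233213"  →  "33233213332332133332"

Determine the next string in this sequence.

φ(33233213332332133332) expands symbol-by-symbol to 332 332 13 332 332 13 3 332 332 332 13 332 332 13 3 332 332 332 332 13; joining the 20 pieces gives the next term.

332332133323321333323323321333233213333233233233213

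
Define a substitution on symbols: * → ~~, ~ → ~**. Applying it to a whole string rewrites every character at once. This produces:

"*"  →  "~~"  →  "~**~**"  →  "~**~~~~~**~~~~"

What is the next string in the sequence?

~**~~~~~**~**~**~**~**~~~~~**~**~**~**

φ(~**~~~~~**~~~~) expands symbol-by-symbol to ~** ~~ ~~ ~** ~** ~** ~** ~** ~~ ~~ ~** ~** ~** ~**; joining the 14 pieces gives the next term.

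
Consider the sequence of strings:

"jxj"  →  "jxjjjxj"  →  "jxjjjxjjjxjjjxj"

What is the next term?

s(k+1) = s(k)·j·s(k) — each term doubles the last with 'j' between the halves.
Doubling jxjjjxjjjxjjjxj with 'j' between the halves:

jxjjjxjjjxjjjxjjjxjjjxjjjxjjjxj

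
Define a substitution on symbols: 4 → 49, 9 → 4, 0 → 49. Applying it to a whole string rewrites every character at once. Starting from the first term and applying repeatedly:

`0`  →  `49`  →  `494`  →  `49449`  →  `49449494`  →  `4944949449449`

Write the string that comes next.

Rewriting the 13 symbols of 4944949449449 one by one yields 49 4 49 49 4 49 4 49 49 4 49 49 4; concatenated:

494494944944949449494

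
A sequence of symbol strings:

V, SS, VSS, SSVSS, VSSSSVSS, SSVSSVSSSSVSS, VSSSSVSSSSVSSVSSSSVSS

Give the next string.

This is a Fibonacci-style word recurrence s(k) = s(k−2)·s(k−1): e.g. V·SS = VSS.
The next term joins SSVSSVSSSSVSS and VSSSSVSSSSVSSVSSSSVSS.

SSVSSVSSSSVSSVSSSSVSSSSVSSVSSSSVSS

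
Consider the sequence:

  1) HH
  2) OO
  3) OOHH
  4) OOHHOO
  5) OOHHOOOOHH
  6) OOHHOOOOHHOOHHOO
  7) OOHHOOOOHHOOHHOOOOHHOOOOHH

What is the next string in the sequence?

OOHHOOOOHHOOHHOOOOHHOOOOHHOOHHOOOOHHOOHHOO

From term 3 onward, concatenate the last term with the second-to-last: OO·HH = OOHH, OOHH·OO = OOHHOO, …
The next term joins OOHHOOOOHHOOHHOOOOHHOOOOHH and OOHHOOOOHHOOHHOO.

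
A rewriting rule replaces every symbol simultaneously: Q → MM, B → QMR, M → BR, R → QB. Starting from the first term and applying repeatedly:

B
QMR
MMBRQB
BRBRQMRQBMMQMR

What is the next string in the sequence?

Replace each of the 14 characters of BRBRQMRQBMMQMR in place — QMR QB QMR QB MM BR QB MM QMR BR BR MM BR QB — and concatenate.

QMRQBQMRQBMMBRQBMMQMRBRBRMMBRQB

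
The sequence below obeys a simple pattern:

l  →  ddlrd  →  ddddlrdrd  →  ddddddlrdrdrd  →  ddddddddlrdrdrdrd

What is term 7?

Every step adds dd to the front and rd to the end of the previous string.
From ddddddddlrdrdrdrd, 2 further steps: ddddddddlrdrdrdrd → ddddddddddlrdrdrdrdrd → (answer).

ddddddddddddlrdrdrdrdrdrd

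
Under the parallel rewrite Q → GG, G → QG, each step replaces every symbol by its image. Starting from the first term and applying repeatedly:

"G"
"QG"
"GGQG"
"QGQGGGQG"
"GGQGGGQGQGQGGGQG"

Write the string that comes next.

φ(GGQGGGQGQGQGGGQG) expands symbol-by-symbol to QG QG GG QG QG QG GG QG GG QG GG QG QG QG GG QG; joining the 16 pieces gives the next term.

QGQGGGQGQGQGGGQGGGQGGGQGQGQGGGQG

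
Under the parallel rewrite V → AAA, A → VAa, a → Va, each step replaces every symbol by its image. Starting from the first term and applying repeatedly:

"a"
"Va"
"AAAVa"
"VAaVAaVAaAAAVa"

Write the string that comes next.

AAAVAaVaAAAVAaVaAAAVAaVaVAaVAaVAaAAAVa

Replace each of the 14 characters of VAaVAaVAaAAAVa in place — AAA VAa Va AAA VAa Va AAA VAa Va VAa VAa VAa AAA Va — and concatenate.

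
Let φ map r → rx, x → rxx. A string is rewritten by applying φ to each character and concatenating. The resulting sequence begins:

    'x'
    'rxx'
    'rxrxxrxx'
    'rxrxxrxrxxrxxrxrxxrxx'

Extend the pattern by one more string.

rxrxxrxrxxrxxrxrxxrxrxxrxxrxrxxrxxrxrxxrxrxxrxxrxrxxrxx

Replace each of the 21 characters of rxrxxrxrxxrxxrxrxxrxx in place — rx rxx rx rxx rxx rx rxx rx rxx rxx rx rxx rxx rx rxx rx rxx rxx rx rxx rxx — and concatenate.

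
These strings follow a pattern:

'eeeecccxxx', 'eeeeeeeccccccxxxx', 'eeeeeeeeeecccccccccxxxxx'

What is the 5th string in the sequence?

eeeeeeeeeeeeeeeecccccccccccccccxxxxxxx

Each string has the form e^{3n+1} c^{3n} x^{n+2} (n = 1, 2, …).
Setting n = 5 gives 16, 15, 7 characters in each block.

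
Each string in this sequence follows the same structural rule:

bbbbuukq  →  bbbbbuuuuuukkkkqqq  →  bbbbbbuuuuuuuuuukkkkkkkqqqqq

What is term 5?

Reading off run lengths: b runs 4, 5, 6; u runs 2, 6, 10; k runs 1, 4, 7; q runs 1, 3, 5 — each is linear in n (n = 1, 2, …).
For term 5, n = 5, so the run lengths are 8, 18, 13, 9.

bbbbbbbbuuuuuuuuuuuuuuuuuukkkkkkkkkkkkkqqqqqqqqq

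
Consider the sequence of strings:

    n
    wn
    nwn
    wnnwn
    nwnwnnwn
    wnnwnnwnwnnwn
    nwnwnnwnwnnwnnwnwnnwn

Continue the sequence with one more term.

wnnwnnwnwnnwnnwnwnnwnwnnwnnwnwnnwn

Each term (from the third on) is the two preceding terms concatenated in order: term 3 = n·wn = nwn.
The next term joins wnnwnnwnwnnwn and nwnwnnwnwnnwnnwnwnnwn.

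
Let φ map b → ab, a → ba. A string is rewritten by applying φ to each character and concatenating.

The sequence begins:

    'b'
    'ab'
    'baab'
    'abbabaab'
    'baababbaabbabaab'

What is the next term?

Replace each of the 16 characters of baababbaabbabaab in place — ab ba ba ab ba ab ab ba ba ab ab ba ab ba ba ab — and concatenate.

abbabaabbaababbabaababbaabbabaab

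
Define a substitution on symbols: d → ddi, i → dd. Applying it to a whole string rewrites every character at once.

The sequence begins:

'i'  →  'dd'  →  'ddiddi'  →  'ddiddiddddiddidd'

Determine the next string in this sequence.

Rewriting the 16 symbols of ddiddiddddiddidd one by one yields ddi ddi dd ddi ddi dd ddi ddi ddi ddi dd ddi ddi dd ddi ddi; concatenated:

ddiddiddddiddiddddiddiddiddiddddiddiddddiddi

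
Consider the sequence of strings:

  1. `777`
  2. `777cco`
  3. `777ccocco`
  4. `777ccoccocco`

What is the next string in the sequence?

The strings grow by a fixed suffix cco each time.
So the next term is 777ccoccocco·cco.

777ccoccoccocco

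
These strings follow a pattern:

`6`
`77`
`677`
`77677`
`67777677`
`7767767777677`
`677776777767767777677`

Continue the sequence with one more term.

7767767777677677776777767767777677

Each term (from the third on) is the two preceding terms concatenated in order: term 3 = 6·77 = 677.
The next term joins 7767767777677 and 677776777767767777677.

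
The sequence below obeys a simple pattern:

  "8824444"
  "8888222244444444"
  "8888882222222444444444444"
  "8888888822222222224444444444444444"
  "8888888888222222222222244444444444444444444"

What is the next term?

The n-th term is 2n 8's then 3n-2 2's then 4n 4's (n = 1, 2, …).
For the next term, n = 6, so the run lengths are 12, 16, 24.

8888888888882222222222222222444444444444444444444444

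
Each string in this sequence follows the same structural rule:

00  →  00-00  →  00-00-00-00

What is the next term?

Every step duplicates the string with '-' between the halves.
Doubling 00-00-00-00 with '-' between the halves:

00-00-00-00-00-00-00-00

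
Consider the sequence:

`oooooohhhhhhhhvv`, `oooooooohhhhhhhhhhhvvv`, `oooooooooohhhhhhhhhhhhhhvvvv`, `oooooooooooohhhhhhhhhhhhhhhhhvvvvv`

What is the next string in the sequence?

Term n consists of 2n o's, followed by 3n-1 h's, followed by n-1 v's, where the shown terms are n = 3, 4, 5, 6.
At n = 7 the blocks have lengths 14, 20, 6.

oooooooooooooohhhhhhhhhhhhhhhhhhhhvvvvvv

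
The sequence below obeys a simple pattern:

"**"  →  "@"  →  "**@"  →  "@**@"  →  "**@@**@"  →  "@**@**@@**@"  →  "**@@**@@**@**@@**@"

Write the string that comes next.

Each term (from the third on) is the two preceding terms concatenated in order: term 3 = **·@ = **@.
So term 8 is @**@**@@**@·**@@**@@**@**@@**@.

@**@**@@**@**@@**@@**@**@@**@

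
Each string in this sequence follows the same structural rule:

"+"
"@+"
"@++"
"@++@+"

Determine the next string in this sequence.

@++@+@++

From term 3 onward, concatenate the last term with the second-to-last: @+·+ = @++, @++·@+ = @++@+, …
So term 5 is @++@+·@++.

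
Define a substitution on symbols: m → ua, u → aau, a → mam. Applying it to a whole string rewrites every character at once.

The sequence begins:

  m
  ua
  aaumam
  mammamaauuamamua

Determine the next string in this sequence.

Replace each of the 16 characters of mammamaauuamamua in place — ua mam ua ua mam ua mam mam aau aau mam ua mam ua aau mam — and concatenate.

uamamuauamamuamammamaauaaumamuamamuaaaumam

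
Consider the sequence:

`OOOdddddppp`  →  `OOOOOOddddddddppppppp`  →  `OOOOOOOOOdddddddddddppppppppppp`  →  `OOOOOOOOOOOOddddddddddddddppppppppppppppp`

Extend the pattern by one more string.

OOOOOOOOOOOOOOOdddddddddddddddddppppppppppppppppppp

Term n consists of 3n O's, followed by 3n+2 d's, followed by 4n-1 p's (n = 1, 2, …).
Setting n = 5 gives 15, 17, 19 characters in each block.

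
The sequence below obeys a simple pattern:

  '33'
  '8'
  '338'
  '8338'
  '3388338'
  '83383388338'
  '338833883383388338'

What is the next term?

83383388338338833883383388338

From term 3 onward, concatenate the second-to-last term with the last: 33·8 = 338, 8·338 = 8338, …
The next term joins 83383388338 and 338833883383388338.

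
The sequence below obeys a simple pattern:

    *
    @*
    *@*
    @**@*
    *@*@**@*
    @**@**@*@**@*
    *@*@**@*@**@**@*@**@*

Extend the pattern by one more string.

This is a Fibonacci-style word recurrence s(k) = s(k−2)·s(k−1): e.g. *·@* = *@*.
Continuing: @**@**@*@**@* · *@*@**@*@**@**@*@**@* gives term 8.

@**@**@*@**@**@*@**@*@**@**@*@**@*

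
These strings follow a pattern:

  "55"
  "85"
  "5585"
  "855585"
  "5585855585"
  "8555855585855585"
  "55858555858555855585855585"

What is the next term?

855585558585558555858555858555855585855585

From term 3 onward, concatenate the second-to-last term with the last: 55·85 = 5585, 85·5585 = 855585, …
The next term joins 8555855585855585 and 55858555858555855585855585.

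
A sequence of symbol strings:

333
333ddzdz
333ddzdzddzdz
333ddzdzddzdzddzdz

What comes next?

Every step adds ddzdz to the end: s(k+1) = s(k)·ddzdz.
So the next term is 333ddzdzddzdzddzdz·ddzdz.

333ddzdzddzdzddzdzddzdz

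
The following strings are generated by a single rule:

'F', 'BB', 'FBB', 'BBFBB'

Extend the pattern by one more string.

FBBBBFBB

From term 3 onward, concatenate the second-to-last term with the last: F·BB = FBB, BB·FBB = BBFBB, …
So term 5 is FBB·BBFBB.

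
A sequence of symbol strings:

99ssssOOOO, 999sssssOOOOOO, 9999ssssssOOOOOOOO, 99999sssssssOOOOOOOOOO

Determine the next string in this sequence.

Reading off run lengths: 9 runs 2, 3, 4, 5; s runs 4, 5, 6, 7; O runs 4, 6, 8, 10 — each is linear in n, where the shown terms are n = 2, 3, 4, 5.
Setting n = 6 gives 6, 8, 12 characters in each block.

999999ssssssssOOOOOOOOOOOO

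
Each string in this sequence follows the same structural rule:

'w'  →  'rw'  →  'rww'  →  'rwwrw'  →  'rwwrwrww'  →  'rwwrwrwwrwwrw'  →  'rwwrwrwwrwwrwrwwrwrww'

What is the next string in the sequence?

Each term (from the third on) is the previous term followed by the one before it: term 3 = rw·w = rww.
Continuing: rwwrwrwwrwwrwrwwrwrww · rwwrwrwwrwwrw gives term 8.

rwwrwrwwrwwrwrwwrwrwwrwwrwrwwrwwrw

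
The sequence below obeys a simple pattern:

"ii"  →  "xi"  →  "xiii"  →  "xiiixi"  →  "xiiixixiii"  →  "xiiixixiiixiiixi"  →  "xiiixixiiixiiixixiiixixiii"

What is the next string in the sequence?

From term 3 onward, concatenate the last term with the second-to-last: xi·ii = xiii, xiii·xi = xiiixi, …
So term 8 is xiiixixiiixiiixixiiixixiii·xiiixixiiixiiixi.

xiiixixiiixiiixixiiixixiiixiiixixiiixiiixi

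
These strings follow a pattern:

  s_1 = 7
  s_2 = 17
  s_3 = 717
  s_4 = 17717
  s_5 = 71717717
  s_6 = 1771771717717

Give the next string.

717177171771771717717

Each term (from the third on) is the two preceding terms concatenated in order: term 3 = 7·17 = 717.
The next term joins 71717717 and 1771771717717.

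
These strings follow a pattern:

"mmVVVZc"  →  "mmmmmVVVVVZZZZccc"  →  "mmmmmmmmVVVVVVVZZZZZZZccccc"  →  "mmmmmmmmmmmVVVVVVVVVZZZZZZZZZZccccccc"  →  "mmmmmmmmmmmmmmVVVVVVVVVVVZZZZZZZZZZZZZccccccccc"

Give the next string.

The n-th term is 3n-1 m's then 2n+1 V's then 3n-2 Z's then 2n-1 c's (n = 1, 2, …).
Setting n = 6 gives 17, 13, 16, 11 characters in each block.

mmmmmmmmmmmmmmmmmVVVVVVVVVVVVVZZZZZZZZZZZZZZZZccccccccccc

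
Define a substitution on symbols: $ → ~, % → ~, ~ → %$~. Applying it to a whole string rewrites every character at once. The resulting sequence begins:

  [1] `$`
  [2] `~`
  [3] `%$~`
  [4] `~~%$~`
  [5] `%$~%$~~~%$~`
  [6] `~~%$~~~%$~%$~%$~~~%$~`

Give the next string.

Applying the rule to each of the 21 symbols of ~~%$~~~%$~%$~%$~~~%$~ gives the pieces %$~ %$~ ~ ~ %$~ %$~ %$~ ~ ~ %$~ ~ ~ %$~ ~ ~ %$~ %$~ %$~ ~ ~ %$~, which concatenate to the answer.

%$~%$~~~%$~%$~%$~~~%$~~~%$~~~%$~%$~%$~~~%$~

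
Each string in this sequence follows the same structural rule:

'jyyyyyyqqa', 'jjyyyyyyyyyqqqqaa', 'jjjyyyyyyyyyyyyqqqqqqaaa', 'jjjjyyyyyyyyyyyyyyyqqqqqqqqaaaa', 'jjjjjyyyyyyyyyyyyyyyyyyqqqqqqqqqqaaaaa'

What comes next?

jjjjjjyyyyyyyyyyyyyyyyyyyyyqqqqqqqqqqqqaaaaaa

Term n consists of n j's, followed by 3n+3 y's, followed by 2n q's, followed by n a's (n = 1, 2, …).
At n = 6 the blocks have lengths 6, 21, 12, 6.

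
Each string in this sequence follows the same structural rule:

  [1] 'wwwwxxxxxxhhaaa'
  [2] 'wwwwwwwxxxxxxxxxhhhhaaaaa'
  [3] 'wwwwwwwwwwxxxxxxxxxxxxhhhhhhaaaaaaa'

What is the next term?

Reading off run lengths: w runs 4, 7, 10; x runs 6, 9, 12; h runs 2, 4, 6; a runs 3, 5, 7 — each is linear in n (n = 1, 2, …).
At n = 4 the blocks have lengths 13, 15, 8, 9.

wwwwwwwwwwwwwxxxxxxxxxxxxxxxhhhhhhhhaaaaaaaaa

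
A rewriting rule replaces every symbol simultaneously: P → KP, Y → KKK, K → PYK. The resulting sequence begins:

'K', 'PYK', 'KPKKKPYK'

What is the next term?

Rewriting each symbol of KPKKKPYK: K→PYK, P→KP, K→PYK, K→PYK, K→PYK, P→KP, Y→KKK, K→PYK, which concatenates to PYK KP PYK PYK PYK KP KKK PYK.

PYKKPPYKPYKPYKKPKKKPYK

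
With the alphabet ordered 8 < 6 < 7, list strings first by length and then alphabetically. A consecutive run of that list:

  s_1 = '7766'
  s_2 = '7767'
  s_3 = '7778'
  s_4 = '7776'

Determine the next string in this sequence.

Find the rightmost character of 7776 below 7, bump it to the next letter, and reset everything to its right to 8.

7777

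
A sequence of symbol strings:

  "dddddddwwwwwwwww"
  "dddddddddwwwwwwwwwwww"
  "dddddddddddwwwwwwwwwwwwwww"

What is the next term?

Each string has the form d^{2n+1} w^{3n}, where the shown terms are n = 3, 4, 5.
For the next term, n = 6, so the run lengths are 13, 18.

dddddddddddddwwwwwwwwwwwwwwwwww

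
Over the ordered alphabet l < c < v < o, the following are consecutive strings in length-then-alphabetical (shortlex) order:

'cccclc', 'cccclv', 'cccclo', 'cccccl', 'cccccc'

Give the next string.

Treat cccccc as a base-4 numeral over the given alphabet and add one, carrying through any trailing o's.

cccccv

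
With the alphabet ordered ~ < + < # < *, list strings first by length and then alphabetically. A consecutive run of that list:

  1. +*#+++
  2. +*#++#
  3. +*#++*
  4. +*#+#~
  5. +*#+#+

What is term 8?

+*#+*~

Stepping forward 3 times from +*#+#+: +*#+#+ → +*#+## → +*#+#*, then the target.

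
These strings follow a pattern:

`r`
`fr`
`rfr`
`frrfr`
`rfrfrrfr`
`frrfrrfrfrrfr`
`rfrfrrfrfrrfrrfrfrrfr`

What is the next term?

frrfrrfrfrrfrrfrfrrfrfrrfrrfrfrrfr

This is a Fibonacci-style word recurrence s(k) = s(k−2)·s(k−1): e.g. r·fr = rfr.
Continuing: frrfrrfrfrrfr · rfrfrrfrfrrfrrfrfrrfr gives term 8.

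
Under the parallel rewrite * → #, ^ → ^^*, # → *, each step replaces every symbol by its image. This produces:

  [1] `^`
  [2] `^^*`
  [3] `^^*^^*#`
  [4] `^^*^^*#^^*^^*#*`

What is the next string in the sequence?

Replace each of the 15 characters of ^^*^^*#^^*^^*#* in place — ^^* ^^* # ^^* ^^* # * ^^* ^^* # ^^* ^^* # * # — and concatenate.

^^*^^*#^^*^^*#*^^*^^*#^^*^^*#*#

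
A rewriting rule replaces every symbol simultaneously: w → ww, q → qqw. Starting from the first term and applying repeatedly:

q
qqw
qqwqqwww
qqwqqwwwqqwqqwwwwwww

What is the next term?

φ(qqwqqwwwqqwqqwwwwwww) expands symbol-by-symbol to qqw qqw ww qqw qqw ww ww ww qqw qqw ww qqw qqw ww ww ww ww ww ww ww; joining the 20 pieces gives the next term.

qqwqqwwwqqwqqwwwwwwwqqwqqwwwqqwqqwwwwwwwwwwwwwww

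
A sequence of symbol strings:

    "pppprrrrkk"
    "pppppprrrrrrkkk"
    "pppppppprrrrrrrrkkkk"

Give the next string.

pppppppppprrrrrrrrrrkkkkk

Term n consists of 2n p's, followed by 2n r's, followed by n k's, where the shown terms are n = 2, 3, 4.
At n = 5 the blocks have lengths 10, 10, 5.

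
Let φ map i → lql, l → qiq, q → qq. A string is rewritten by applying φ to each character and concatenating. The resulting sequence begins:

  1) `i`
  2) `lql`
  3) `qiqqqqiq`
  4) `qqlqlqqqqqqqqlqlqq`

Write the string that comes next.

Rewriting the 18 symbols of qqlqlqqqqqqqqlqlqq one by one yields qq qq qiq qq qiq qq qq qq qq qq qq qq qq qiq qq qiq qq qq; concatenated:

qqqqqiqqqqiqqqqqqqqqqqqqqqqqqiqqqqiqqqqq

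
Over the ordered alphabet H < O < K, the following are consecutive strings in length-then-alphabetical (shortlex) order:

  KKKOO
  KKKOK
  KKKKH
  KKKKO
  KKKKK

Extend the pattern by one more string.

After KKKKK the length-5 strings are exhausted; the first length-6 string is 6 copies of H.

HHHHHH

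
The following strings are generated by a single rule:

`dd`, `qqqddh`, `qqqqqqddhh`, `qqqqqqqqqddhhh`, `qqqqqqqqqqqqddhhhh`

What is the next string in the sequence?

Every step adds qqq to the front and h to the end of the previous string.
One more step from qqqqqqqqqqqqddhhhh gives the answer.

qqqqqqqqqqqqqqqddhhhhh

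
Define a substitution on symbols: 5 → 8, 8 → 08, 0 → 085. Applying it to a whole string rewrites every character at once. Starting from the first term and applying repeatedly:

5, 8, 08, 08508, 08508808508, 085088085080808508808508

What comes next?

08508808508080850880850808508085088085080808508808508

Replace each of the 24 characters of 085088085080808508808508 in place — 085 08 8 085 08 08 085 08 8 085 08 085 08 085 08 8 085 08 08 085 08 8 085 08 — and concatenate.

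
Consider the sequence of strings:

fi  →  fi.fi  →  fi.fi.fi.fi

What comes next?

fi.fi.fi.fi.fi.fi.fi.fi

Each string is two copies of the previous one joined by '.'.
So the next term is two copies of fi.fi.fi.fi with '.' between the halves.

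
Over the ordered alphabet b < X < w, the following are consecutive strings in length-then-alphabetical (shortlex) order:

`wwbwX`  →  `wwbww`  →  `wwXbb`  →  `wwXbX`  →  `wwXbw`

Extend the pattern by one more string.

wwXXb

Find the rightmost character of wwXbw below w, bump it to the next letter, and reset everything to its right to b.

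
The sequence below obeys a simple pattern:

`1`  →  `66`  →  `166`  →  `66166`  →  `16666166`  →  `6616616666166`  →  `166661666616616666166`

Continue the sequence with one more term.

From term 3 onward, concatenate the second-to-last term with the last: 1·66 = 166, 66·166 = 66166, …
So term 8 is 6616616666166·166661666616616666166.

6616616666166166661666616616666166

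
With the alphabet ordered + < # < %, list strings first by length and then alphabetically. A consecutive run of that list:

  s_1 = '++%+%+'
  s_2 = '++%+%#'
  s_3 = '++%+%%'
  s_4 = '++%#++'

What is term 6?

++%#+%

Stepping forward 2 times from ++%#++: ++%#++ → ++%#+#, then the target.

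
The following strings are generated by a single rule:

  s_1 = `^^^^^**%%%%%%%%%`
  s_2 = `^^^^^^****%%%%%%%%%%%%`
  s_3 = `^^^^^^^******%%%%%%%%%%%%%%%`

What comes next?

The n-th term is n+3 ^'s then 2n-2 *'s then 3n+3 %'s, where the shown terms are n = 2, 3, 4.
For the next term, n = 5, so the run lengths are 8, 8, 18.

^^^^^^^^********%%%%%%%%%%%%%%%%%%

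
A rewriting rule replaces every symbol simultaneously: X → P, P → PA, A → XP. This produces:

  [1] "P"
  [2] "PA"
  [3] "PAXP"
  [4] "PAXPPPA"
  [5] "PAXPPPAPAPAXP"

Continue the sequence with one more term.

PAXPPPAPAPAXPPAXPPAXPPPA

Replace each of the 13 characters of PAXPPPAPAPAXP in place — PA XP P PA PA PA XP PA XP PA XP P PA — and concatenate.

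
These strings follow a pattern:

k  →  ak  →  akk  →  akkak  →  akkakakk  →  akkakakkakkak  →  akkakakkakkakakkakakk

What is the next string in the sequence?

akkakakkakkakakkakakkakkakakkakkak

This is a Fibonacci-style word recurrence s(k) = s(k−1)·s(k−2): e.g. ak·k = akk.
So term 8 is akkakakkakkakakkakakk·akkakakkakkak.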